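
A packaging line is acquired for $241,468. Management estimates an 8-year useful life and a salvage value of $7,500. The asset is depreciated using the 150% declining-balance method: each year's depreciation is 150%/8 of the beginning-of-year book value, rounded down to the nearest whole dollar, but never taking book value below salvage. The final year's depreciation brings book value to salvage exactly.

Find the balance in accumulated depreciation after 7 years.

$185,022

Depreciable base = $241,468 − $7,500 = $233,968.
Year 1: ⌊$241,468 × 150%/8⌋ = $45,275. Book value $196,193.
Year 2: ⌊$196,193 × 150%/8⌋ = $36,786. Book value $159,407.
Year 3: ⌊$159,407 × 150%/8⌋ = $29,888. Book value $129,519.
Year 4: ⌊$129,519 × 150%/8⌋ = $24,284. Book value $105,235.
Year 5: ⌊$105,235 × 150%/8⌋ = $19,731. Book value $85,504.
Year 6: ⌊$85,504 × 150%/8⌋ = $16,032. Book value $69,472.
Year 7: ⌊$69,472 × 150%/8⌋ = $13,026. Book value $56,446.
Accumulated through year 7 = $241,468 − $56,446 = $185,022.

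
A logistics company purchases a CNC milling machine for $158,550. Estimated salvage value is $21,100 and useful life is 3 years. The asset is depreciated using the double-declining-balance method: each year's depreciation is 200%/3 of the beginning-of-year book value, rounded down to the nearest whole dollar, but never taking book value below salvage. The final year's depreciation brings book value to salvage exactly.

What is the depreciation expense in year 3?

Depreciable base = $158,550 − $21,100 = $137,450.
Year 1: ⌊$158,550 × 200%/3⌋ = $105,700. Book value $52,850.
Year 2: ⌊$52,850 × 200%/3⌋ = $35,233, capped at $31,750. Book value $21,100.
Year 3 (final): $21,100 − $21,100 = $0. Book value $21,100.

$0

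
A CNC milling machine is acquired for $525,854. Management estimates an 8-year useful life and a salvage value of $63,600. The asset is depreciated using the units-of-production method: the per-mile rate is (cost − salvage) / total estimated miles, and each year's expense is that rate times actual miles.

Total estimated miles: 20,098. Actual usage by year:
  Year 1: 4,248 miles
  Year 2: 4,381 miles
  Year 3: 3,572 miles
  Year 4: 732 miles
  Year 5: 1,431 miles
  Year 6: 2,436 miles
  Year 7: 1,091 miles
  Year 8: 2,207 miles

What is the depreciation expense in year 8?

Depreciable base = $525,854 − $63,600 = $462,254.
Rate = $462,254 / 20,098 miles = $23 per mile.
Year 1: 4,248 × $23 = $97,704. Book value $428,150.
Year 2: 4,381 × $23 = $100,763. Book value $327,387.
Year 3: 3,572 × $23 = $82,156. Book value $245,231.
Year 4: 732 × $23 = $16,836. Book value $228,395.
Year 5: 1,431 × $23 = $32,913. Book value $195,482.
Year 6: 2,436 × $23 = $56,028. Book value $139,454.
Year 7: 1,091 × $23 = $25,093. Book value $114,361.
Year 8: 2,207 × $23 = $50,761. Book value $63,600.

$50,761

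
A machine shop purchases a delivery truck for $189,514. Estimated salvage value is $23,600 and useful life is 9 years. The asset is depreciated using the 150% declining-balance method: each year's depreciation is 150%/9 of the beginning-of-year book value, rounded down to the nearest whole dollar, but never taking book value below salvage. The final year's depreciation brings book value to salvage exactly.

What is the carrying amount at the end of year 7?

Depreciable base = $189,514 − $23,600 = $165,914.
Year 1: ⌊$189,514 × 150%/9⌋ = $31,585. Book value $157,929.
Year 2: ⌊$157,929 × 150%/9⌋ = $26,321. Book value $131,608.
Year 3: ⌊$131,608 × 150%/9⌋ = $21,934. Book value $109,674.
Year 4: ⌊$109,674 × 150%/9⌋ = $18,279. Book value $91,395.
Year 5: ⌊$91,395 × 150%/9⌋ = $15,232. Book value $76,163.
Year 6: ⌊$76,163 × 150%/9⌋ = $12,693. Book value $63,470.
Year 7: ⌊$63,470 × 150%/9⌋ = $10,578. Book value $52,892.

$52,892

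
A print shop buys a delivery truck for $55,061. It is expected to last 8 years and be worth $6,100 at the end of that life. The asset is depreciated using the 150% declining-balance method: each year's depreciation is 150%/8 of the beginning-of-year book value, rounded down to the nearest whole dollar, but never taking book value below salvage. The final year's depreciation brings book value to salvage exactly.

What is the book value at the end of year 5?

$19,499

Depreciable base = $55,061 − $6,100 = $48,961.
Year 1: ⌊$55,061 × 150%/8⌋ = $10,323. Book value $44,738.
Year 2: ⌊$44,738 × 150%/8⌋ = $8,388. Book value $36,350.
Year 3: ⌊$36,350 × 150%/8⌋ = $6,815. Book value $29,535.
Year 4: ⌊$29,535 × 150%/8⌋ = $5,537. Book value $23,998.
Year 5: ⌊$23,998 × 150%/8⌋ = $4,499. Book value $19,499.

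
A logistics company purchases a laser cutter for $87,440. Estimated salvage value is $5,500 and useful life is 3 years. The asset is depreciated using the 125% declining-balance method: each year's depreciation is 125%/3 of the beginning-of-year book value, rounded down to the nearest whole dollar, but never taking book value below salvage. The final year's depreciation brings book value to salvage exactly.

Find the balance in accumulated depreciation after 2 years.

$57,685

Depreciable base = $87,440 − $5,500 = $81,940.
Year 1: ⌊$87,440 × 125%/3⌋ = $36,433. Book value $51,007.
Year 2: ⌊$51,007 × 125%/3⌋ = $21,252. Book value $29,755.
Accumulated through year 2 = $87,440 − $29,755 = $57,685.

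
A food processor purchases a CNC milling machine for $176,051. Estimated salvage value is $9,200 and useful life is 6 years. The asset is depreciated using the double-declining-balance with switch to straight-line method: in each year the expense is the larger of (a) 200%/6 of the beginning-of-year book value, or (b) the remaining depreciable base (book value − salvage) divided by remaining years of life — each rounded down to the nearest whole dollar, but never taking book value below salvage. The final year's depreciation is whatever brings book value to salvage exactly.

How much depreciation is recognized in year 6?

$12,788

Depreciable base = $176,051 − $9,200 = $166,851.
Year 1: DB = ⌊$176,051 × 200%/6⌋ = $58,683; SL = ⌊$166,851/6⌋ = $27,808 → take DB $58,683. Book value $117,368.
Year 2: DB = ⌊$117,368 × 200%/6⌋ = $39,122; SL = ⌊$108,168/5⌋ = $21,633 → take DB $39,122. Book value $78,246.
Year 3: DB = ⌊$78,246 × 200%/6⌋ = $26,082; SL = ⌊$69,046/4⌋ = $17,261 → take DB $26,082. Book value $52,164.
Year 4: DB = ⌊$52,164 × 200%/6⌋ = $17,388; SL = ⌊$42,964/3⌋ = $14,321 → take DB $17,388. Book value $34,776.
Year 5: DB = ⌊$34,776 × 200%/6⌋ = $11,592; SL = ⌊$25,576/2⌋ = $12,788 → take SL $12,788. Book value $21,988.
Year 6 (final): $21,988 − $9,200 = $12,788. Book value $9,200.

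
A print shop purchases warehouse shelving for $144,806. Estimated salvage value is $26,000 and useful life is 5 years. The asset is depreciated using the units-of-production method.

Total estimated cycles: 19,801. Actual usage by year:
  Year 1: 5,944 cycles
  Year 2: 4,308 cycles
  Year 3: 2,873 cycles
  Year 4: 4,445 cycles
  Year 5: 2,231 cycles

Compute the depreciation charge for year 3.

Depreciable base = $144,806 − $26,000 = $118,806.
Rate = $118,806 / 19,801 cycles = $6 per cycle.
Year 1: 5,944 × $6 = $35,664. Book value $109,142.
Year 2: 4,308 × $6 = $25,848. Book value $83,294.
Year 3: 2,873 × $6 = $17,238. Book value $66,056.

$17,238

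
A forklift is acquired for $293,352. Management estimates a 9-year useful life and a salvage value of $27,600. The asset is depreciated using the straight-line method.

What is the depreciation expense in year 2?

$29,528

Depreciable base = $293,352 − $27,600 = $265,752.
Annual expense = $265,752 / 9 = $29,528.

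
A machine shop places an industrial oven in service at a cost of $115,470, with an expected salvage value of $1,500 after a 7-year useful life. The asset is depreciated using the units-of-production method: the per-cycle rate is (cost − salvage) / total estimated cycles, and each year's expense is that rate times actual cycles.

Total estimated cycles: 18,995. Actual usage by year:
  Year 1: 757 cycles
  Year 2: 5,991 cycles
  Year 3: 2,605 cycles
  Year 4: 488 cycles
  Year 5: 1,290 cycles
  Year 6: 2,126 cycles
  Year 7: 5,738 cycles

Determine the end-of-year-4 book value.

Depreciable base = $115,470 − $1,500 = $113,970.
Rate = $113,970 / 18,995 cycles = $6 per cycle.
Year 1: 757 × $6 = $4,542. Book value $110,928.
Year 2: 5,991 × $6 = $35,946. Book value $74,982.
Year 3: 2,605 × $6 = $15,630. Book value $59,352.
Year 4: 488 × $6 = $2,928. Book value $56,424.

$56,424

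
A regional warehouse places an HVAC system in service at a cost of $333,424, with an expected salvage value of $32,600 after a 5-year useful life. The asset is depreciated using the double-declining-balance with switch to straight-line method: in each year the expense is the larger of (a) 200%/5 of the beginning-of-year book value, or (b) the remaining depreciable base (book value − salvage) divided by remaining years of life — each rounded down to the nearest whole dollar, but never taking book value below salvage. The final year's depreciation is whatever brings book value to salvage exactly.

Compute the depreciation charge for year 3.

Depreciable base = $333,424 − $32,600 = $300,824.
Year 1: DB = ⌊$333,424 × 200%/5⌋ = $133,369; SL = ⌊$300,824/5⌋ = $60,164 → take DB $133,369. Book value $200,055.
Year 2: DB = ⌊$200,055 × 200%/5⌋ = $80,022; SL = ⌊$167,455/4⌋ = $41,863 → take DB $80,022. Book value $120,033.
Year 3: DB = ⌊$120,033 × 200%/5⌋ = $48,013; SL = ⌊$87,433/3⌋ = $29,144 → take DB $48,013. Book value $72,020.

$48,013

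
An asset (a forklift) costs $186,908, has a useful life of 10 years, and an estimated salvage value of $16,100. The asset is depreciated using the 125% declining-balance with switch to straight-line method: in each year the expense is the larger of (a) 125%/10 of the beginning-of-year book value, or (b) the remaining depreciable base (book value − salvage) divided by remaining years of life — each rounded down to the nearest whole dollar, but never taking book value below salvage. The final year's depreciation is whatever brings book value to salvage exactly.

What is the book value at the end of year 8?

$47,256

Depreciable base = $186,908 − $16,100 = $170,808.
Year 1: DB = ⌊$186,908 × 125%/10⌋ = $23,363; SL = ⌊$170,808/10⌋ = $17,080 → take DB $23,363. Book value $163,545.
Year 2: DB = ⌊$163,545 × 125%/10⌋ = $20,443; SL = ⌊$147,445/9⌋ = $16,382 → take DB $20,443. Book value $143,102.
Year 3: DB = ⌊$143,102 × 125%/10⌋ = $17,887; SL = ⌊$127,002/8⌋ = $15,875 → take DB $17,887. Book value $125,215.
Year 4: DB = ⌊$125,215 × 125%/10⌋ = $15,651; SL = ⌊$109,115/7⌋ = $15,587 → take DB $15,651. Book value $109,564.
Year 5: DB = ⌊$109,564 × 125%/10⌋ = $13,695; SL = ⌊$93,464/6⌋ = $15,577 → take SL $15,577. Book value $93,987.
Year 6: DB = ⌊$93,987 × 125%/10⌋ = $11,748; SL = ⌊$77,887/5⌋ = $15,577 → take SL $15,577. Book value $78,410.
Year 7: DB = ⌊$78,410 × 125%/10⌋ = $9,801; SL = ⌊$62,310/4⌋ = $15,577 → take SL $15,577. Book value $62,833.
Year 8: DB = ⌊$62,833 × 125%/10⌋ = $7,854; SL = ⌊$46,733/3⌋ = $15,577 → take SL $15,577. Book value $47,256.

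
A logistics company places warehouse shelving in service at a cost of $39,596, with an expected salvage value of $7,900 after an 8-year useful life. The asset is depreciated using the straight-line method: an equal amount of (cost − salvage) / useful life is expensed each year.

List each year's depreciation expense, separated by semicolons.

$3,962; $3,962; $3,962; $3,962; $3,962; $3,962; $3,962; $3,962

Depreciable base = $39,596 − $7,900 = $31,696.
Annual expense = $31,696 / 8 = $3,962.
End of year 1: book value $35,634.
End of year 2: book value $31,672.
End of year 3: book value $27,710.
End of year 4: book value $23,748.
End of year 5: book value $19,786.
End of year 6: book value $15,824.
End of year 7: book value $11,862.
End of year 8: book value $7,900.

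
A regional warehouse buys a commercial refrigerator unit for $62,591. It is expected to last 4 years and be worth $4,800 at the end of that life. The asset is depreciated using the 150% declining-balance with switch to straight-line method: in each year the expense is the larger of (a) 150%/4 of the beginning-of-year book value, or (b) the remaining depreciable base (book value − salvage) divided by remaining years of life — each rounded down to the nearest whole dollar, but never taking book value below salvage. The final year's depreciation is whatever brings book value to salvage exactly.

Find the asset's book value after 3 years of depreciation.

$14,625

Depreciable base = $62,591 − $4,800 = $57,791.
Year 1: DB = ⌊$62,591 × 150%/4⌋ = $23,471; SL = ⌊$57,791/4⌋ = $14,447 → take DB $23,471. Book value $39,120.
Year 2: DB = ⌊$39,120 × 150%/4⌋ = $14,670; SL = ⌊$34,320/3⌋ = $11,440 → take DB $14,670. Book value $24,450.
Year 3: DB = ⌊$24,450 × 150%/4⌋ = $9,168; SL = ⌊$19,650/2⌋ = $9,825 → take SL $9,825. Book value $14,625.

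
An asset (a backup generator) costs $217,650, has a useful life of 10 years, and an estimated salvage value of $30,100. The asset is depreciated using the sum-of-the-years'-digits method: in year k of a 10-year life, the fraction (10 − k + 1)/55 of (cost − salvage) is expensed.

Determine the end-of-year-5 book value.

$81,250

Depreciable base = $217,650 − $30,100 = $187,550.
Sum of the years' digits = 10+9+8+7+6+5+4+3+2+1 = 55.
Year 1: $187,550 × 10/55 = $34,100. Book value $183,550.
Year 2: $187,550 × 9/55 = $30,690. Book value $152,860.
Year 3: $187,550 × 8/55 = $27,280. Book value $125,580.
Year 4: $187,550 × 7/55 = $23,870. Book value $101,710.
Year 5: $187,550 × 6/55 = $20,460. Book value $81,250.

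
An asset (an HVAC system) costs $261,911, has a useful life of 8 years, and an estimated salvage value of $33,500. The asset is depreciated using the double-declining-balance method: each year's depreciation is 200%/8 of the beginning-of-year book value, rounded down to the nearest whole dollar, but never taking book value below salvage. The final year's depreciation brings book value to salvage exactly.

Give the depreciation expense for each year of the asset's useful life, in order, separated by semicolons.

$65,477; $49,108; $36,831; $27,623; $20,718; $15,538; $11,654; $1,462

Depreciable base = $261,911 − $33,500 = $228,411.
Year 1: ⌊$261,911 × 200%/8⌋ = $65,477. Book value $196,434.
Year 2: ⌊$196,434 × 200%/8⌋ = $49,108. Book value $147,326.
Year 3: ⌊$147,326 × 200%/8⌋ = $36,831. Book value $110,495.
Year 4: ⌊$110,495 × 200%/8⌋ = $27,623. Book value $82,872.
Year 5: ⌊$82,872 × 200%/8⌋ = $20,718. Book value $62,154.
Year 6: ⌊$62,154 × 200%/8⌋ = $15,538. Book value $46,616.
Year 7: ⌊$46,616 × 200%/8⌋ = $11,654. Book value $34,962.
Year 8 (final): $34,962 − $33,500 = $1,462. Book value $33,500.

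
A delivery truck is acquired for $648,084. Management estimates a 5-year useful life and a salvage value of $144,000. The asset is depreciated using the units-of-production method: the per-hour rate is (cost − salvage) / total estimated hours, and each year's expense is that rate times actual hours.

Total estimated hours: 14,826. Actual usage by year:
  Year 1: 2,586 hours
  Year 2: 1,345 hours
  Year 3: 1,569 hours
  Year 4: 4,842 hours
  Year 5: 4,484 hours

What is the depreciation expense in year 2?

$45,730

Depreciable base = $648,084 − $144,000 = $504,084.
Rate = $504,084 / 14,826 hours = $34 per hour.
Year 1: 2,586 × $34 = $87,924. Book value $560,160.
Year 2: 1,345 × $34 = $45,730. Book value $514,430.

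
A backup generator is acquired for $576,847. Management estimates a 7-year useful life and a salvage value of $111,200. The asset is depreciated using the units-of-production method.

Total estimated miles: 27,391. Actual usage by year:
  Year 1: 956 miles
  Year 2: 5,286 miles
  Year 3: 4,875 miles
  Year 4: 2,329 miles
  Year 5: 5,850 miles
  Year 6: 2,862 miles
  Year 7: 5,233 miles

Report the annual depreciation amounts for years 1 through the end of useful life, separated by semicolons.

Depreciable base = $576,847 − $111,200 = $465,647.
Rate = $465,647 / 27,391 miles = $17 per mile.
Year 1: 956 × $17 = $16,252. Book value $560,595.
Year 2: 5,286 × $17 = $89,862. Book value $470,733.
Year 3: 4,875 × $17 = $82,875. Book value $387,858.
Year 4: 2,329 × $17 = $39,593. Book value $348,265.
Year 5: 5,850 × $17 = $99,450. Book value $248,815.
Year 6: 2,862 × $17 = $48,654. Book value $200,161.
Year 7: 5,233 × $17 = $88,961. Book value $111,200.

$16,252; $89,862; $82,875; $39,593; $99,450; $48,654; $88,961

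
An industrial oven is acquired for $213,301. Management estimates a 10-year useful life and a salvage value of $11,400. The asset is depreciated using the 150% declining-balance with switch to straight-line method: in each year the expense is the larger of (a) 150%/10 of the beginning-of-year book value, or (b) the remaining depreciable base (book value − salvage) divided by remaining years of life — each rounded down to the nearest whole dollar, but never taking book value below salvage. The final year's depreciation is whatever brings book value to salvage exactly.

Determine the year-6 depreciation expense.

Depreciable base = $213,301 − $11,400 = $201,901.
Year 1: DB = ⌊$213,301 × 150%/10⌋ = $31,995; SL = ⌊$201,901/10⌋ = $20,190 → take DB $31,995. Book value $181,306.
Year 2: DB = ⌊$181,306 × 150%/10⌋ = $27,195; SL = ⌊$169,906/9⌋ = $18,878 → take DB $27,195. Book value $154,111.
Year 3: DB = ⌊$154,111 × 150%/10⌋ = $23,116; SL = ⌊$142,711/8⌋ = $17,838 → take DB $23,116. Book value $130,995.
Year 4: DB = ⌊$130,995 × 150%/10⌋ = $19,649; SL = ⌊$119,595/7⌋ = $17,085 → take DB $19,649. Book value $111,346.
Year 5: DB = ⌊$111,346 × 150%/10⌋ = $16,701; SL = ⌊$99,946/6⌋ = $16,657 → take DB $16,701. Book value $94,645.
Year 6: DB = ⌊$94,645 × 150%/10⌋ = $14,196; SL = ⌊$83,245/5⌋ = $16,649 → take SL $16,649. Book value $77,996.

$16,649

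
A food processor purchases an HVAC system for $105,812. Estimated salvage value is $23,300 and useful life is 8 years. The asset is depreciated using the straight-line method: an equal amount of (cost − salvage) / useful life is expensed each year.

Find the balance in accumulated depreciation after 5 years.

$51,570

Depreciable base = $105,812 − $23,300 = $82,512.
Annual expense = $82,512 / 8 = $10,314.
End of year 1: book value $95,498.
End of year 2: book value $85,184.
End of year 3: book value $74,870.
End of year 4: book value $64,556.
End of year 5: book value $54,242.
Accumulated through year 5 = $105,812 − $54,242 = $51,570.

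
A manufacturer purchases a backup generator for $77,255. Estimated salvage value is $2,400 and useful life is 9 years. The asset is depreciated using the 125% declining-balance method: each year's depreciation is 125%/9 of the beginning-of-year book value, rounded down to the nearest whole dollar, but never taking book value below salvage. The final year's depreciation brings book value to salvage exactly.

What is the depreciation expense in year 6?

Depreciable base = $77,255 − $2,400 = $74,855.
Year 1: ⌊$77,255 × 125%/9⌋ = $10,729. Book value $66,526.
Year 2: ⌊$66,526 × 125%/9⌋ = $9,239. Book value $57,287.
Year 3: ⌊$57,287 × 125%/9⌋ = $7,956. Book value $49,331.
Year 4: ⌊$49,331 × 125%/9⌋ = $6,851. Book value $42,480.
Year 5: ⌊$42,480 × 125%/9⌋ = $5,900. Book value $36,580.
Year 6: ⌊$36,580 × 125%/9⌋ = $5,080. Book value $31,500.

$5,080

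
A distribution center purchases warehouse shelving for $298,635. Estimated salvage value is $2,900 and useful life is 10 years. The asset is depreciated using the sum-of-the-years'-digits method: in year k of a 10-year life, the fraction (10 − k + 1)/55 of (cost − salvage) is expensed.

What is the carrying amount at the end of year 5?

Depreciable base = $298,635 − $2,900 = $295,735.
Sum of the years' digits = 10+9+8+7+6+5+4+3+2+1 = 55.
Year 1: $295,735 × 10/55 = $53,770. Book value $244,865.
Year 2: $295,735 × 9/55 = $48,393. Book value $196,472.
Year 3: $295,735 × 8/55 = $43,016. Book value $153,456.
Year 4: $295,735 × 7/55 = $37,639. Book value $115,817.
Year 5: $295,735 × 6/55 = $32,262. Book value $83,555.

$83,555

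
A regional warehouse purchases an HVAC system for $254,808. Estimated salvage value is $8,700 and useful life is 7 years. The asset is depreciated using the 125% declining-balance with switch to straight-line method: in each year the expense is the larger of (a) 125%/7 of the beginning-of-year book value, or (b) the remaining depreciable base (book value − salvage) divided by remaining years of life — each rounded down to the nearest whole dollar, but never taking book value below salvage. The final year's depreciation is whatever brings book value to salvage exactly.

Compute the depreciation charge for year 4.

$32,646

Depreciable base = $254,808 − $8,700 = $246,108.
Year 1: DB = ⌊$254,808 × 125%/7⌋ = $45,501; SL = ⌊$246,108/7⌋ = $35,158 → take DB $45,501. Book value $209,307.
Year 2: DB = ⌊$209,307 × 125%/7⌋ = $37,376; SL = ⌊$200,607/6⌋ = $33,434 → take DB $37,376. Book value $171,931.
Year 3: DB = ⌊$171,931 × 125%/7⌋ = $30,701; SL = ⌊$163,231/5⌋ = $32,646 → take SL $32,646. Book value $139,285.
Year 4: DB = ⌊$139,285 × 125%/7⌋ = $24,872; SL = ⌊$130,585/4⌋ = $32,646 → take SL $32,646. Book value $106,639.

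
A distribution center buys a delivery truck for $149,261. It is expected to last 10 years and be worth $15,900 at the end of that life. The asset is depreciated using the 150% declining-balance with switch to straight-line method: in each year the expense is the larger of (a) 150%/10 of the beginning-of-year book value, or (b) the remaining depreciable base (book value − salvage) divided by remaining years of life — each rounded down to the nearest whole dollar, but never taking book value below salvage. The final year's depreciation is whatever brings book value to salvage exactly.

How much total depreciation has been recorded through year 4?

Depreciable base = $149,261 − $15,900 = $133,361.
Year 1: DB = ⌊$149,261 × 150%/10⌋ = $22,389; SL = ⌊$133,361/10⌋ = $13,336 → take DB $22,389. Book value $126,872.
Year 2: DB = ⌊$126,872 × 150%/10⌋ = $19,030; SL = ⌊$110,972/9⌋ = $12,330 → take DB $19,030. Book value $107,842.
Year 3: DB = ⌊$107,842 × 150%/10⌋ = $16,176; SL = ⌊$91,942/8⌋ = $11,492 → take DB $16,176. Book value $91,666.
Year 4: DB = ⌊$91,666 × 150%/10⌋ = $13,749; SL = ⌊$75,766/7⌋ = $10,823 → take DB $13,749. Book value $77,917.
Accumulated through year 4 = $149,261 − $77,917 = $71,344.

$71,344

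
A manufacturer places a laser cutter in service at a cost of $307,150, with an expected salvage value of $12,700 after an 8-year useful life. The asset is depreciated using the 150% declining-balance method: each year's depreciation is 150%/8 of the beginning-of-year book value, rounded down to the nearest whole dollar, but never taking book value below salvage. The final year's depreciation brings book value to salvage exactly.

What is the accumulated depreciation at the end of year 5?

$198,389

Depreciable base = $307,150 − $12,700 = $294,450.
Year 1: ⌊$307,150 × 150%/8⌋ = $57,590. Book value $249,560.
Year 2: ⌊$249,560 × 150%/8⌋ = $46,792. Book value $202,768.
Year 3: ⌊$202,768 × 150%/8⌋ = $38,019. Book value $164,749.
Year 4: ⌊$164,749 × 150%/8⌋ = $30,890. Book value $133,859.
Year 5: ⌊$133,859 × 150%/8⌋ = $25,098. Book value $108,761.
Accumulated through year 5 = $307,150 − $108,761 = $198,389.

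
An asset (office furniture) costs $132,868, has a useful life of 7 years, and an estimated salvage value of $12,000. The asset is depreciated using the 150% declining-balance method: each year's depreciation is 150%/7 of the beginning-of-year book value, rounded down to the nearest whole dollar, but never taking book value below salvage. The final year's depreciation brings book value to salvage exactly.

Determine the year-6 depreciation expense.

Depreciable base = $132,868 − $12,000 = $120,868.
Year 1: ⌊$132,868 × 150%/7⌋ = $28,471. Book value $104,397.
Year 2: ⌊$104,397 × 150%/7⌋ = $22,370. Book value $82,027.
Year 3: ⌊$82,027 × 150%/7⌋ = $17,577. Book value $64,450.
Year 4: ⌊$64,450 × 150%/7⌋ = $13,810. Book value $50,640.
Year 5: ⌊$50,640 × 150%/7⌋ = $10,851. Book value $39,789.
Year 6: ⌊$39,789 × 150%/7⌋ = $8,526. Book value $31,263.

$8,526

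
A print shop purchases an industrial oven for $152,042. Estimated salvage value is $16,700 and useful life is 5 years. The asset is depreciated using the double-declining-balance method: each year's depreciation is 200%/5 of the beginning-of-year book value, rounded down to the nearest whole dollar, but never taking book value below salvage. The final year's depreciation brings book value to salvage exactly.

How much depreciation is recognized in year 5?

Depreciable base = $152,042 − $16,700 = $135,342.
Year 1: ⌊$152,042 × 200%/5⌋ = $60,816. Book value $91,226.
Year 2: ⌊$91,226 × 200%/5⌋ = $36,490. Book value $54,736.
Year 3: ⌊$54,736 × 200%/5⌋ = $21,894. Book value $32,842.
Year 4: ⌊$32,842 × 200%/5⌋ = $13,136. Book value $19,706.
Year 5 (final): $19,706 − $16,700 = $3,006. Book value $16,700.

$3,006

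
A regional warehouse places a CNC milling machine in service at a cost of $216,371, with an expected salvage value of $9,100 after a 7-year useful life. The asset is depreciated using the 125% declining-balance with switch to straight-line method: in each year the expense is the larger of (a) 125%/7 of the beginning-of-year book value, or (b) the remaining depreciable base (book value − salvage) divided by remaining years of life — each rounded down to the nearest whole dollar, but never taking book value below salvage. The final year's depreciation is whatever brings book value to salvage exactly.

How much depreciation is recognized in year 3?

Depreciable base = $216,371 − $9,100 = $207,271.
Year 1: DB = ⌊$216,371 × 125%/7⌋ = $38,637; SL = ⌊$207,271/7⌋ = $29,610 → take DB $38,637. Book value $177,734.
Year 2: DB = ⌊$177,734 × 125%/7⌋ = $31,738; SL = ⌊$168,634/6⌋ = $28,105 → take DB $31,738. Book value $145,996.
Year 3: DB = ⌊$145,996 × 125%/7⌋ = $26,070; SL = ⌊$136,896/5⌋ = $27,379 → take SL $27,379. Book value $118,617.

$27,379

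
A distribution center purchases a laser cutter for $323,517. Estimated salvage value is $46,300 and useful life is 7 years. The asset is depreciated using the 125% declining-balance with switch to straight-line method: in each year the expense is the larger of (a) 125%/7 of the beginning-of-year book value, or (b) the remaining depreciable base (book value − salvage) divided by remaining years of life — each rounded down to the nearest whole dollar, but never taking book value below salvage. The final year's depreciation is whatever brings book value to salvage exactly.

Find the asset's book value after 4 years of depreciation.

Depreciable base = $323,517 − $46,300 = $277,217.
Year 1: DB = ⌊$323,517 × 125%/7⌋ = $57,770; SL = ⌊$277,217/7⌋ = $39,602 → take DB $57,770. Book value $265,747.
Year 2: DB = ⌊$265,747 × 125%/7⌋ = $47,454; SL = ⌊$219,447/6⌋ = $36,574 → take DB $47,454. Book value $218,293.
Year 3: DB = ⌊$218,293 × 125%/7⌋ = $38,980; SL = ⌊$171,993/5⌋ = $34,398 → take DB $38,980. Book value $179,313.
Year 4: DB = ⌊$179,313 × 125%/7⌋ = $32,020; SL = ⌊$133,013/4⌋ = $33,253 → take SL $33,253. Book value $146,060.

$146,060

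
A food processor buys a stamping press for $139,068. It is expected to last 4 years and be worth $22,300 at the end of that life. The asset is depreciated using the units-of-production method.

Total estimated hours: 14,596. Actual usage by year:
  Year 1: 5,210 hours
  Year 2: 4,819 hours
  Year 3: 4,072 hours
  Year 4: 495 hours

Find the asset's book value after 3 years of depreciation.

Depreciable base = $139,068 − $22,300 = $116,768.
Rate = $116,768 / 14,596 hours = $8 per hour.
Year 1: 5,210 × $8 = $41,680. Book value $97,388.
Year 2: 4,819 × $8 = $38,552. Book value $58,836.
Year 3: 4,072 × $8 = $32,576. Book value $26,260.

$26,260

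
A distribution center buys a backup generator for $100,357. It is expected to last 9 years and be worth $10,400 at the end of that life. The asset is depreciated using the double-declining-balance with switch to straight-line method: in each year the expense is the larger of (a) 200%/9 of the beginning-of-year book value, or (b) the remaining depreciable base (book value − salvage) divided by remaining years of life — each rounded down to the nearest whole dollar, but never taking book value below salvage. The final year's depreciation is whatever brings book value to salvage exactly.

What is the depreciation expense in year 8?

$3,840

Depreciable base = $100,357 − $10,400 = $89,957.
Year 1: DB = ⌊$100,357 × 200%/9⌋ = $22,301; SL = ⌊$89,957/9⌋ = $9,995 → take DB $22,301. Book value $78,056.
Year 2: DB = ⌊$78,056 × 200%/9⌋ = $17,345; SL = ⌊$67,656/8⌋ = $8,457 → take DB $17,345. Book value $60,711.
Year 3: DB = ⌊$60,711 × 200%/9⌋ = $13,491; SL = ⌊$50,311/7⌋ = $7,187 → take DB $13,491. Book value $47,220.
Year 4: DB = ⌊$47,220 × 200%/9⌋ = $10,493; SL = ⌊$36,820/6⌋ = $6,136 → take DB $10,493. Book value $36,727.
Year 5: DB = ⌊$36,727 × 200%/9⌋ = $8,161; SL = ⌊$26,327/5⌋ = $5,265 → take DB $8,161. Book value $28,566.
Year 6: DB = ⌊$28,566 × 200%/9⌋ = $6,348; SL = ⌊$18,166/4⌋ = $4,541 → take DB $6,348. Book value $22,218.
Year 7: DB = ⌊$22,218 × 200%/9⌋ = $4,937; SL = ⌊$11,818/3⌋ = $3,939 → take DB $4,937. Book value $17,281.
Year 8: DB = ⌊$17,281 × 200%/9⌋ = $3,840; SL = ⌊$6,881/2⌋ = $3,440 → take DB $3,840. Book value $13,441.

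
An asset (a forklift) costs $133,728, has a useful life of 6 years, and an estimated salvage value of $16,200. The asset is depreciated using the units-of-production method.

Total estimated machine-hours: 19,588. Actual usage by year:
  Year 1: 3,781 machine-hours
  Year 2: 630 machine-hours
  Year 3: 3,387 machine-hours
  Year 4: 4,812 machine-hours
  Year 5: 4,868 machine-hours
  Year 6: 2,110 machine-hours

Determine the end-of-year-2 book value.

$107,262

Depreciable base = $133,728 − $16,200 = $117,528.
Rate = $117,528 / 19,588 machine-hours = $6 per machine-hour.
Year 1: 3,781 × $6 = $22,686. Book value $111,042.
Year 2: 630 × $6 = $3,780. Book value $107,262.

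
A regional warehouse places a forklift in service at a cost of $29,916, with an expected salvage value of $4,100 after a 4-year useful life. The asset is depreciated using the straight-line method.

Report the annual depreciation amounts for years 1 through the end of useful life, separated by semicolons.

Depreciable base = $29,916 − $4,100 = $25,816.
Annual expense = $25,816 / 4 = $6,454.
End of year 1: book value $23,462.
End of year 2: book value $17,008.
End of year 3: book value $10,554.
End of year 4: book value $4,100.

$6,454; $6,454; $6,454; $6,454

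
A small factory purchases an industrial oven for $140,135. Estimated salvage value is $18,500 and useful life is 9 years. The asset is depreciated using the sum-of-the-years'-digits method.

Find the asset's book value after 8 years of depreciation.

Depreciable base = $140,135 − $18,500 = $121,635.
Sum of the years' digits = 9+8+7+6+5+4+3+2+1 = 45.
Year 1: $121,635 × 9/45 = $24,327. Book value $115,808.
Year 2: $121,635 × 8/45 = $21,624. Book value $94,184.
Year 3: $121,635 × 7/45 = $18,921. Book value $75,263.
Year 4: $121,635 × 6/45 = $16,218. Book value $59,045.
Year 5: $121,635 × 5/45 = $13,515. Book value $45,530.
Year 6: $121,635 × 4/45 = $10,812. Book value $34,718.
Year 7: $121,635 × 3/45 = $8,109. Book value $26,609.
Year 8: $121,635 × 2/45 = $5,406. Book value $21,203.

$21,203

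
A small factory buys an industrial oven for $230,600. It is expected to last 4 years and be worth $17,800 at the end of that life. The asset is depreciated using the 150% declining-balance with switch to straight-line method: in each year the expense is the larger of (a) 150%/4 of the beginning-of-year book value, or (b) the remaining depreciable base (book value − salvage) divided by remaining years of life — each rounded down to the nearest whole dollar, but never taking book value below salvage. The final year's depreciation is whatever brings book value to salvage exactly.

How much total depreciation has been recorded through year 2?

$140,521

Depreciable base = $230,600 − $17,800 = $212,800.
Year 1: DB = ⌊$230,600 × 150%/4⌋ = $86,475; SL = ⌊$212,800/4⌋ = $53,200 → take DB $86,475. Book value $144,125.
Year 2: DB = ⌊$144,125 × 150%/4⌋ = $54,046; SL = ⌊$126,325/3⌋ = $42,108 → take DB $54,046. Book value $90,079.
Accumulated through year 2 = $230,600 − $90,079 = $140,521.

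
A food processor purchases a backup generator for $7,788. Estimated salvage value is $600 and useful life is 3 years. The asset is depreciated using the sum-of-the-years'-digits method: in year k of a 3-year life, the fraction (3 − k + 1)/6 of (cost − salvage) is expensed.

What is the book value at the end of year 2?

$1,798

Depreciable base = $7,788 − $600 = $7,188.
Sum of the years' digits = 3+2+1 = 6.
Year 1: $7,188 × 3/6 = $3,594. Book value $4,194.
Year 2: $7,188 × 2/6 = $2,396. Book value $1,798.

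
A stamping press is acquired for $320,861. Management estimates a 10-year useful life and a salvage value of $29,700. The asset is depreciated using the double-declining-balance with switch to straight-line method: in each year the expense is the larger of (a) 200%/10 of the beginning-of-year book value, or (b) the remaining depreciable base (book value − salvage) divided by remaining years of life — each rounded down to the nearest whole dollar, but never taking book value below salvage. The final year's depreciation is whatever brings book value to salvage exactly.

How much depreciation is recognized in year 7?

$16,822

Depreciable base = $320,861 − $29,700 = $291,161.
Year 1: DB = ⌊$320,861 × 200%/10⌋ = $64,172; SL = ⌊$291,161/10⌋ = $29,116 → take DB $64,172. Book value $256,689.
Year 2: DB = ⌊$256,689 × 200%/10⌋ = $51,337; SL = ⌊$226,989/9⌋ = $25,221 → take DB $51,337. Book value $205,352.
Year 3: DB = ⌊$205,352 × 200%/10⌋ = $41,070; SL = ⌊$175,652/8⌋ = $21,956 → take DB $41,070. Book value $164,282.
Year 4: DB = ⌊$164,282 × 200%/10⌋ = $32,856; SL = ⌊$134,582/7⌋ = $19,226 → take DB $32,856. Book value $131,426.
Year 5: DB = ⌊$131,426 × 200%/10⌋ = $26,285; SL = ⌊$101,726/6⌋ = $16,954 → take DB $26,285. Book value $105,141.
Year 6: DB = ⌊$105,141 × 200%/10⌋ = $21,028; SL = ⌊$75,441/5⌋ = $15,088 → take DB $21,028. Book value $84,113.
Year 7: DB = ⌊$84,113 × 200%/10⌋ = $16,822; SL = ⌊$54,413/4⌋ = $13,603 → take DB $16,822. Book value $67,291.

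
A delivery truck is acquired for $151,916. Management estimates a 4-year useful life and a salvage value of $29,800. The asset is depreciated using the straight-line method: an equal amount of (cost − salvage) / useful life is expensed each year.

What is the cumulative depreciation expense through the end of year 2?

$61,058

Depreciable base = $151,916 − $29,800 = $122,116.
Annual expense = $122,116 / 4 = $30,529.
End of year 1: book value $121,387.
End of year 2: book value $90,858.
Accumulated through year 2 = $151,916 − $90,858 = $61,058.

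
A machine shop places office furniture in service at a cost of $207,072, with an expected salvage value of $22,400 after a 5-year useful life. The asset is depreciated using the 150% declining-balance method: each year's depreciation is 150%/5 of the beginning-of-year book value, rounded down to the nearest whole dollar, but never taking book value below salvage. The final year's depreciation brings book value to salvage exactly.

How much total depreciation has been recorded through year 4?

Depreciable base = $207,072 − $22,400 = $184,672.
Year 1: ⌊$207,072 × 150%/5⌋ = $62,121. Book value $144,951.
Year 2: ⌊$144,951 × 150%/5⌋ = $43,485. Book value $101,466.
Year 3: ⌊$101,466 × 150%/5⌋ = $30,439. Book value $71,027.
Year 4: ⌊$71,027 × 150%/5⌋ = $21,308. Book value $49,719.
Accumulated through year 4 = $207,072 − $49,719 = $157,353.

$157,353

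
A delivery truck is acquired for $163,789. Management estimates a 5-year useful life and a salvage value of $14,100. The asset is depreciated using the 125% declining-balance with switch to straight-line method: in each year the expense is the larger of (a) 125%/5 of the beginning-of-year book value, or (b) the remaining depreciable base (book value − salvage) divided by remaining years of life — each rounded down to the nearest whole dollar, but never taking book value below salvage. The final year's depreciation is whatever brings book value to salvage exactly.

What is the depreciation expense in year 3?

Depreciable base = $163,789 − $14,100 = $149,689.
Year 1: DB = ⌊$163,789 × 125%/5⌋ = $40,947; SL = ⌊$149,689/5⌋ = $29,937 → take DB $40,947. Book value $122,842.
Year 2: DB = ⌊$122,842 × 125%/5⌋ = $30,710; SL = ⌊$108,742/4⌋ = $27,185 → take DB $30,710. Book value $92,132.
Year 3: DB = ⌊$92,132 × 125%/5⌋ = $23,033; SL = ⌊$78,032/3⌋ = $26,010 → take SL $26,010. Book value $66,122.

$26,010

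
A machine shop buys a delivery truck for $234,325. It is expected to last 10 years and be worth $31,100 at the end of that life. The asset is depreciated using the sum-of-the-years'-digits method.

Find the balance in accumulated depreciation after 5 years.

$147,800

Depreciable base = $234,325 − $31,100 = $203,225.
Sum of the years' digits = 10+9+8+7+6+5+4+3+2+1 = 55.
Year 1: $203,225 × 10/55 = $36,950. Book value $197,375.
Year 2: $203,225 × 9/55 = $33,255. Book value $164,120.
Year 3: $203,225 × 8/55 = $29,560. Book value $134,560.
Year 4: $203,225 × 7/55 = $25,865. Book value $108,695.
Year 5: $203,225 × 6/55 = $22,170. Book value $86,525.
Accumulated through year 5 = $234,325 − $86,525 = $147,800.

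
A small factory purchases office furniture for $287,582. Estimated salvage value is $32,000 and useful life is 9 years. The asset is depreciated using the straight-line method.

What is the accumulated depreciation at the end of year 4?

Depreciable base = $287,582 − $32,000 = $255,582.
Annual expense = $255,582 / 9 = $28,398.
End of year 1: book value $259,184.
End of year 2: book value $230,786.
End of year 3: book value $202,388.
End of year 4: book value $173,990.
Accumulated through year 4 = $287,582 − $173,990 = $113,592.

$113,592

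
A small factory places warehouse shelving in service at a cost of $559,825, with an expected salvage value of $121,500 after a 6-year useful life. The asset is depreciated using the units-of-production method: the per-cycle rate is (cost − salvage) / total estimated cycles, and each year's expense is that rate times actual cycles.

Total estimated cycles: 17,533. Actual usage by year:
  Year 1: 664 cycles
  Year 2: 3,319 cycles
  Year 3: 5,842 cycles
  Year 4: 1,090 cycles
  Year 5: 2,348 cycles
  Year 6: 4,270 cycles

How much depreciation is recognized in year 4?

$27,250

Depreciable base = $559,825 − $121,500 = $438,325.
Rate = $438,325 / 17,533 cycles = $25 per cycle.
Year 1: 664 × $25 = $16,600. Book value $543,225.
Year 2: 3,319 × $25 = $82,975. Book value $460,250.
Year 3: 5,842 × $25 = $146,050. Book value $314,200.
Year 4: 1,090 × $25 = $27,250. Book value $286,950.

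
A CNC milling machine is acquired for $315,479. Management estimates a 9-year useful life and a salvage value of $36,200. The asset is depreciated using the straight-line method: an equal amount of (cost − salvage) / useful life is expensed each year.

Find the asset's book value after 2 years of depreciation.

$253,417

Depreciable base = $315,479 − $36,200 = $279,279.
Annual expense = $279,279 / 9 = $31,031.
End of year 1: book value $284,448.
End of year 2: book value $253,417.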